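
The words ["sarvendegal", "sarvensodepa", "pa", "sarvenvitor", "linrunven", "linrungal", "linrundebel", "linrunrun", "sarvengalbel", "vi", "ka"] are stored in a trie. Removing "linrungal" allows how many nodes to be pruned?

A node on "linrungal"'s path can go only if nothing else ends at it or branches off below it.
The suffix "gal" (3 nodes) is used only by "linrungal"; the node for "linrun" still has the child "v", so pruning stops there.
Nodes removed: 3

3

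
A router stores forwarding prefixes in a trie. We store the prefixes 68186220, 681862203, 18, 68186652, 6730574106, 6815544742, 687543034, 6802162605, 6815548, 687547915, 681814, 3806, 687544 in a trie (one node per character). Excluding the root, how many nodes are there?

Count nodes per top-level branch (shared prefixes stored once):
  '1'-branch (18): 2 nodes
  '3'-branch (3806): 4 nodes
  '6'-branch (6730574106, 6802162605, 6815544742, 6815548, 681814, 68186220, 681862203, 68186652, 687543034, 687544, 687547915): 51 nodes
Sum: 57

57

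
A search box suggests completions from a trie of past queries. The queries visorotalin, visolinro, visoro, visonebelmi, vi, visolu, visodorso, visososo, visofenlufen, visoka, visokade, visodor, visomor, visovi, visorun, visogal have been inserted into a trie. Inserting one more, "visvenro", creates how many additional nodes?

The longest prefix of "visvenro" already in the trie is "vis" (length 3).
Each of the 5 remaining characters creates one node.

5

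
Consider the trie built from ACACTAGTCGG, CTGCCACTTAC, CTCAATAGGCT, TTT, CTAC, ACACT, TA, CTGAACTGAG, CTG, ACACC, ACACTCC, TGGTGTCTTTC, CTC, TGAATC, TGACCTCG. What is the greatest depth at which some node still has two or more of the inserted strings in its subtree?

Equivalently: take the maximum, over all pairs, of their longest common prefix length.
e.g. "ACACT" and "ACACTAGTCGG" share the prefix "ACACT" of length 5; no pair shares a longer one.
Longest shared-prefix length: 5

5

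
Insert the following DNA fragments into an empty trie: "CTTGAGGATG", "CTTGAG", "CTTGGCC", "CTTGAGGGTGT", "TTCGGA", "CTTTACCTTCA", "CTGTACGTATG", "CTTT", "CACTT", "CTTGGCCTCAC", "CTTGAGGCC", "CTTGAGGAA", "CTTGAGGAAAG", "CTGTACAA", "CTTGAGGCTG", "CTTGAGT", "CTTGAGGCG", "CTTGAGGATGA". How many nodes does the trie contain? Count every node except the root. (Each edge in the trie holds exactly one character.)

Count nodes per top-level branch (shared prefixes stored once):
  'C'-branch (CACTT, CTGTACAA, CTGTACGTATG, CTTGAG, CTTGAGGAA, CTTGAGGAAAG, CTTGAGGATG, CTTGAGGATGA, CTTGAGGCC, CTTGAGGCG, CTTGAGGCTG, CTTGAGGGTGT, CTTGAGT, CTTGGCC, CTTGGCCTCAC, CTTT, CTTTACCTTCA): 54 nodes
  'T'-branch (TTCGGA): 6 nodes
Sum: 60

60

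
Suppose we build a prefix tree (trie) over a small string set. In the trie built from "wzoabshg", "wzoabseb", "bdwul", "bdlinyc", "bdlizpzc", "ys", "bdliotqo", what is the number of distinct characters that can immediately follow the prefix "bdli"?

The children of the "bdli" node are the distinct next characters among strings starting with "bdli".
Characters that immediately follow "bdli" among the stored strings: {n, o, z}.
That node has 3 child edges.

3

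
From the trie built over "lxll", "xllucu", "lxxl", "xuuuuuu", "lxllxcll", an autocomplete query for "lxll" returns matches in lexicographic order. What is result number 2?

DFS of the "lxll" subtree visits, in order: "lxll", "lxllxcll"
The 2nd is lxllxcll.

lxllxcll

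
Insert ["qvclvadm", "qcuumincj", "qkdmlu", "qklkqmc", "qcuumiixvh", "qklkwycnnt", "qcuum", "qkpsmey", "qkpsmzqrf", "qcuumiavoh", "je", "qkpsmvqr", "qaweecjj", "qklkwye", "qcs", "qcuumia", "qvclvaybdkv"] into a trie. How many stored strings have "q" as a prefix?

16

Filter for entries beginning with "q":
Matches: "qaweecjj", "qcs", "qcuum", "qcuumia", "qcuumiavoh", "qcuumiixvh", "qcuumincj", "qkdmlu", "qklkqmc", "qklkwycnnt", "qklkwye", "qkpsmey", "qkpsmvqr", "qkpsmzqrf", "qvclvadm", "qvclvaybdkv"
Count: 16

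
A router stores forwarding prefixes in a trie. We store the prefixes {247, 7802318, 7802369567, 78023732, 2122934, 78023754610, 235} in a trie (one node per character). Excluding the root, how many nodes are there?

Trie structure (* marks end of a word):
(root)
├─ 2
│  ├─ 1
│  │  └─ 2
│  │     └─ 2
│  │        └─ 9
│  │           └─ 3
│  │              └─ 4 *
│  ├─ 3
│  │  └─ 5 *
│  └─ 4
│     └─ 7 *
└─ 7
   └─ 8
      └─ 0
         └─ 2
            └─ 3
               ├─ 1
               │  └─ 8 *
               ├─ 6
               │  └─ 9
               │     └─ 5
               │        └─ 6
               │           └─ 7 *
               └─ 7
                  ├─ 3
                  │  └─ 2 *
                  └─ 5
                     └─ 4
                        └─ 6
                           └─ 1
                              └─ 0 *
Counting every labelled node above: 31.

31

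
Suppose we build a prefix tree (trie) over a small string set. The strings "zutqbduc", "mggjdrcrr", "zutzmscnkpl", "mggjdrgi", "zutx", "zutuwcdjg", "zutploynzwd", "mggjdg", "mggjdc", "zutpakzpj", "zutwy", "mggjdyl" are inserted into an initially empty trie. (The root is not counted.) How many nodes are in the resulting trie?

53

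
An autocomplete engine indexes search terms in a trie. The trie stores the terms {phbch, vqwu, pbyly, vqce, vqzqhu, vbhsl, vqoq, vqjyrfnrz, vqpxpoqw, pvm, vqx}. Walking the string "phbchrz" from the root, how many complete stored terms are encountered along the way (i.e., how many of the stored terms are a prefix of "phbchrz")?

1

Check each prefix of "phbchrz" against the stored set — each match is an end-marker on the path.
Prefixes of the query that are stored words: "phbch"
Count: 1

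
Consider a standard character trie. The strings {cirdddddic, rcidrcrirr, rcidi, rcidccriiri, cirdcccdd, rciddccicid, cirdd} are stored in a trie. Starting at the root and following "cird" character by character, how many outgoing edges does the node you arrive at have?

2

Walk "cird" from the root, arriving at one node.
Distinct next characters after "cird": c, d.
That node has 2 child edges.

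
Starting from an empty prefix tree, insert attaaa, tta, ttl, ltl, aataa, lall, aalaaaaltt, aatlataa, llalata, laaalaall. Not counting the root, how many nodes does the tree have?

46

Insert word by word; a character creates a node only if that edge doesn't already exist:
  "attaaa" → 6 new (a, t, t, a, a, a)
  "tta" → 3 new (t, t, a)
  "ttl" → prefix "tt" already present; 1 new (l)
  "ltl" → 3 new (l, t, l)
  "aataa" → prefix "a" already present; 4 new (a, t, a, a)
  "lall" → prefix "l" already present; 3 new (a, l, l)
  "aalaaaaltt" → prefix "aa" already present; 8 new (l, a, a, a, a, l, t, t)
  "aatlataa" → prefix "aat" already present; 5 new (l, a, t, a, a)
  "llalata" → prefix "l" already present; 6 new (l, a, l, a, t, a)
  "laaalaall" → prefix "la" already present; 7 new (a, a, l, a, a, l, l)
Total nodes = 6 + 3 + 1 + 3 + 4 + 3 + 8 + 5 + 6 + 7 = 46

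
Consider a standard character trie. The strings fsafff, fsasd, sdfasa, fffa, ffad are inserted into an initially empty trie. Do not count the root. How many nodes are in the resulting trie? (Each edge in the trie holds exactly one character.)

19

Insert word by word; a character creates a node only if that edge doesn't already exist:
  "fsafff" → 6 new (f, s, a, f, f, f)
  "fsasd" → prefix "fsa" already present; 2 new (s, d)
  "sdfasa" → 6 new (s, d, f, a, s, a)
  "fffa" → prefix "f" already present; 3 new (f, f, a)
  "ffad" → prefix "ff" already present; 2 new (a, d)
Total nodes = 6 + 2 + 6 + 3 + 2 = 19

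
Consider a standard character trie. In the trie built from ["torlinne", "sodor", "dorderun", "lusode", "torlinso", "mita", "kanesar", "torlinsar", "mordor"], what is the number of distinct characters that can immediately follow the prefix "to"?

1

Follow the path "to" to its node, then look at its outgoing edges.
Distinct next characters after "to": r.
That node has 1 child edge.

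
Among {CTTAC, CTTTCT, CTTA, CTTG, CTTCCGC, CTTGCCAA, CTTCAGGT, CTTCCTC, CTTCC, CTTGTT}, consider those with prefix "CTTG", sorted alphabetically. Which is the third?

Words with prefix "CTTG", in lexicographic order: "CTTG", "CTTGCCAA", "CTTGTT"
Position 3: CTTGTT

CTTGTT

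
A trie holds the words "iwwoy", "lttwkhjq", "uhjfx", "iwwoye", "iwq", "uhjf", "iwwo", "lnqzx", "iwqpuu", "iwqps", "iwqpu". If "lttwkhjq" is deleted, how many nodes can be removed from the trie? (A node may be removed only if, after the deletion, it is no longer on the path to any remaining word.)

7

After clearing the end-marker at "lttwkhjq", prune upward until reaching a node still needed by another word.
The suffix "ttwkhjq" (7 nodes) is used only by "lttwkhjq"; the node for "l" still has the child "n", so pruning stops there.
Nodes removed: 7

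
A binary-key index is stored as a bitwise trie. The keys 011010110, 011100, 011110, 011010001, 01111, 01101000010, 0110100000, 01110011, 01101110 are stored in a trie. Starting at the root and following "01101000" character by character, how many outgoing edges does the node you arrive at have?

2

Follow the path "01101000" to its node, then look at its outgoing edges.
Distinct next characters after "01101000": 0, 1.
That node has 2 child edges.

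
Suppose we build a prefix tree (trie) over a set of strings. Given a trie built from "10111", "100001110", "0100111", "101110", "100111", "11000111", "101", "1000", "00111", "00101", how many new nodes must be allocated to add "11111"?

"11" is already a path in the trie; the remaining "111" must be added.
New nodes needed: |"11111"| − 2 = 5 − 2 = 3.

3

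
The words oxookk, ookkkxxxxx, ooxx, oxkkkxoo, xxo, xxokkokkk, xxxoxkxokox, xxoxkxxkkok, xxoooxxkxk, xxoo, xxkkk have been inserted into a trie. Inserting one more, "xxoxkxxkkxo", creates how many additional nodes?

2

Walking "xxoxkxxkkxo" from the root, the first 9 characters ("xxoxkxxkk") follow existing edges; "x" is the first miss.
Each of the 2 remaining characters creates one node.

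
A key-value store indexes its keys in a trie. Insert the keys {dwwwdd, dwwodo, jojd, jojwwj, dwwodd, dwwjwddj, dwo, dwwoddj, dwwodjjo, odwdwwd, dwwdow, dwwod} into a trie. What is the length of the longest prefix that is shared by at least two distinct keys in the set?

Look for the deepest trie node that still has at least two words in its subtree.
"dwwodd" and "dwwoddj" agree on "dwwodd" (6 characters) before diverging; nothing deeper is shared.
Longest shared-prefix length: 6

6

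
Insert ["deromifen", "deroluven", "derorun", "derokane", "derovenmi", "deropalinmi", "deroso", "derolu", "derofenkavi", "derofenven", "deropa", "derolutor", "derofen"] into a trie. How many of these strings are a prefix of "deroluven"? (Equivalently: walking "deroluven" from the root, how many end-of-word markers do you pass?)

Walk "deroluven" from the root; an end-of-word marker is hit whenever a stored word is a prefix of "deroluven".
Prefixes of the query that are stored words: "derolu", "deroluven"
Count: 2

2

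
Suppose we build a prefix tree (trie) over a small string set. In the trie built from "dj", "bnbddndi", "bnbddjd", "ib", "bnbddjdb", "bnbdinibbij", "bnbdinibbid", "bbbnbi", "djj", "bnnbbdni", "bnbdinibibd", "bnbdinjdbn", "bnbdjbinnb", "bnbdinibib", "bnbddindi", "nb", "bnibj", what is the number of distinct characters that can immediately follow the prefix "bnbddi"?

1

The children of the "bnbddi" node are the distinct next characters among strings starting with "bnbddi".
Distinct next characters after "bnbddi": n.
That node has 1 child edge.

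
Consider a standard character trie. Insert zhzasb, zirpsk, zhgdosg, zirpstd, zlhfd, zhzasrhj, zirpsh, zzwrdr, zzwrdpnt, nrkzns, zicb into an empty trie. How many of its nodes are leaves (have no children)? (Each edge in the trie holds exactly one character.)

11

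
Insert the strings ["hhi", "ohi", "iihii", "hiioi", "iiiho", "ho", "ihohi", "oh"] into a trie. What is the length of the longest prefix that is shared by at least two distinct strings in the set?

2

The deepest shared node is where two words last agree before diverging.
"iihii" and "iiiho" agree on "ii" (2 characters) before diverging; nothing deeper is shared.
Longest shared-prefix length: 2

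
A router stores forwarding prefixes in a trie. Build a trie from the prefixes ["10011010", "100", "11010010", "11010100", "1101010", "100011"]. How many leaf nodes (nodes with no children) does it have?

4

Leaves are exactly the stored words that no other stored word extends.
Those words: "100011", "10011010", "11010010", "11010100"
Leaf count: 4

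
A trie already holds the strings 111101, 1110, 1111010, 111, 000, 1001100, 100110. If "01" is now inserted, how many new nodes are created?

1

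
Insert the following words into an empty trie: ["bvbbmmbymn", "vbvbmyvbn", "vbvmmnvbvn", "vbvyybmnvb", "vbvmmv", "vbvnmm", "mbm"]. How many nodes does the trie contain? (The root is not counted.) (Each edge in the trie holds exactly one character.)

Trie structure (* marks end of a word):
(root)
├─ b
│  └─ v
│     └─ b
│        └─ b
│           └─ m
│              └─ m
│                 └─ b
│                    └─ y
│                       └─ m
│                          └─ n *
├─ m
│  └─ b
│     └─ m *
└─ v
   └─ b
      └─ v
         ├─ b
         │  └─ m
         │     └─ y
         │        └─ v
         │           └─ b
         │              └─ n *
         ├─ m
         │  └─ m
         │     ├─ n
         │     │  └─ v
         │     │     └─ b
         │     │        └─ v
         │     │           └─ n *
         │     └─ v *
         ├─ n
         │  └─ m
         │     └─ m *
         └─ y
            └─ y
               └─ b
                  └─ m
                     └─ n
                        └─ v
                           └─ b *
Counting every labelled node above: 40.

40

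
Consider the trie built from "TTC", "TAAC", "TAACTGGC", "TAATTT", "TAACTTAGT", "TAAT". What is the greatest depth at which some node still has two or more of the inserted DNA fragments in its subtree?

The deepest shared node is where two words last agree before diverging.
"TAACTGGC" and "TAACTTAGT" agree on "TAACT" (5 characters) before diverging; nothing deeper is shared.
Longest shared-prefix length: 5

5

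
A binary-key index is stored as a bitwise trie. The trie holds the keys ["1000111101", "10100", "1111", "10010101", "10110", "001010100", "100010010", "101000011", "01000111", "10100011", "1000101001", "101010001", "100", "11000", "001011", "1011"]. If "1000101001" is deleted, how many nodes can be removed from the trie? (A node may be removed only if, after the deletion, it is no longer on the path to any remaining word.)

4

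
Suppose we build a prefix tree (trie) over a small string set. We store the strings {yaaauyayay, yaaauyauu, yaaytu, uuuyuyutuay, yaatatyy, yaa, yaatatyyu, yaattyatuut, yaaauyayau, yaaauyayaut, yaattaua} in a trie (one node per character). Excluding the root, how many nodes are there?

44

Insert word by word; a character creates a node only if that edge doesn't already exist:
  "yaaauyayay" → 10 new (y, a, a, a, u, y, a, y, a, y)
  "yaaauyauu" → prefix "yaaauya" already present; 2 new (u, u)
  "yaaytu" → prefix "yaa" already present; 3 new (y, t, u)
  "uuuyuyutuay" → 11 new (u, u, u, y, u, y, u, t, u, a, y)
  "yaatatyy" → prefix "yaa" already present; 5 new (t, a, t, y, y)
  "yaa" → prefix "yaa" already present; 0 new (none)
  "yaatatyyu" → prefix "yaatatyy" already present; 1 new (u)
  "yaattyatuut" → prefix "yaat" already present; 7 new (t, y, a, t, u, u, t)
  "yaaauyayau" → prefix "yaaauyaya" already present; 1 new (u)
  "yaaauyayaut" → prefix "yaaauyayau" already present; 1 new (t)
  "yaattaua" → prefix "yaatt" already present; 3 new (a, u, a)
Total nodes = 10 + 2 + 3 + 11 + 5 + 0 + 1 + 7 + 1 + 1 + 3 = 44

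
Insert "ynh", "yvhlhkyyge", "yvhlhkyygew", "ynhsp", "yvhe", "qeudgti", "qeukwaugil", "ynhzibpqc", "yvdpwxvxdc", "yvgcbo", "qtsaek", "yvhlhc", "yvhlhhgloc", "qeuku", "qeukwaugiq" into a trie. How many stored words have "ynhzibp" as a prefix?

1

Filter for entries beginning with "ynhzibp":
Matches: "ynhzibpqc"
Count: 1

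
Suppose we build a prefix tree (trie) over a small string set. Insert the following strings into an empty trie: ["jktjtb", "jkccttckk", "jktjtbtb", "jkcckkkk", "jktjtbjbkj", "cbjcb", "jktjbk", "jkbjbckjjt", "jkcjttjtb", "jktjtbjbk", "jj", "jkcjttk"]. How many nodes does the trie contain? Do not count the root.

46

Insert word by word; a character creates a node only if that edge doesn't already exist:
  "jktjtb" → 6 new (j, k, t, j, t, b)
  "jkccttckk" → prefix "jk" already present; 7 new (c, c, t, t, c, k, k)
  "jktjtbtb" → prefix "jktjtb" already present; 2 new (t, b)
  "jkcckkkk" → prefix "jkcc" already present; 4 new (k, k, k, k)
  "jktjtbjbkj" → prefix "jktjtb" already present; 4 new (j, b, k, j)
  "cbjcb" → 5 new (c, b, j, c, b)
  "jktjbk" → prefix "jktj" already present; 2 new (b, k)
  "jkbjbckjjt" → prefix "jk" already present; 8 new (b, j, b, c, k, j, j, t)
  "jkcjttjtb" → prefix "jkc" already present; 6 new (j, t, t, j, t, b)
  "jktjtbjbk" → prefix "jktjtbjbk" already present; 0 new (none)
  "jj" → prefix "j" already present; 1 new (j)
  "jkcjttk" → prefix "jkcjtt" already present; 1 new (k)
Total nodes = 6 + 7 + 2 + 4 + 4 + 5 + 2 + 8 + 6 + 0 + 1 + 1 = 46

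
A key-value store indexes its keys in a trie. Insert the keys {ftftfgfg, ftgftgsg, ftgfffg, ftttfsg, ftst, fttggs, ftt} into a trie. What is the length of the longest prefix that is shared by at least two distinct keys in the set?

4

Equivalently: take the maximum, over all pairs, of their longest common prefix length.
"ftgfffg" and "ftgftgsg" agree on "ftgf" (4 characters) before diverging; nothing deeper is shared.
Longest shared-prefix length: 4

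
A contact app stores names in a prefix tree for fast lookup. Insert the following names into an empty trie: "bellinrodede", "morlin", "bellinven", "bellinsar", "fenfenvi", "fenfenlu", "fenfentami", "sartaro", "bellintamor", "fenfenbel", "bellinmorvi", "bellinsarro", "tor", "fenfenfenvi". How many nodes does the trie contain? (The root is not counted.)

68

Count nodes per top-level branch (shared prefixes stored once):
  'b'-branch (bellinmorvi, bellinrodede, bellinsar, bellinsarro, bellintamor, bellinven): 30 nodes
  'f'-branch (fenfenbel, fenfenfenvi, fenfenlu, fenfentami, fenfenvi): 22 nodes
  'm'-branch (morlin): 6 nodes
  's'-branch (sartaro): 7 nodes
  't'-branch (tor): 3 nodes
Sum: 68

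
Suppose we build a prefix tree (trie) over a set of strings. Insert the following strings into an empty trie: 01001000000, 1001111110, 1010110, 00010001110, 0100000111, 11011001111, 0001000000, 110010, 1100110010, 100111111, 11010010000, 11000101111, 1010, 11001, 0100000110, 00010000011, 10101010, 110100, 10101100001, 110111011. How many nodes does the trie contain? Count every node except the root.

91

Trace insertions, counting only characters that open a new branch:
  "01001000000" → 11 new (0, 1, 0, 0, 1, 0, 0, 0, 0, 0, 0)
  "1001111110" → 10 new (1, 0, 0, 1, 1, 1, 1, 1, 1, 0)
  "1010110" → prefix "10" already present; 5 new (1, 0, 1, 1, 0)
  "00010001110" → prefix "0" already present; 10 new (0, 0, 1, 0, 0, 0, 1, 1, 1, 0)
  "0100000111" → prefix "0100" already present; 6 new (0, 0, 0, 1, 1, 1)
  "11011001111" → prefix "1" already present; 10 new (1, 0, 1, 1, 0, 0, 1, 1, 1, 1)
  "0001000000" → prefix "0001000" already present; 3 new (0, 0, 0)
  "110010" → prefix "110" already present; 3 new (0, 1, 0)
  "1100110010" → prefix "11001" already present; 5 new (1, 0, 0, 1, 0)
  "100111111" → prefix "100111111" already present; 0 new (none)
  "11010010000" → prefix "1101" already present; 7 new (0, 0, 1, 0, 0, 0, 0)
  "11000101111" → prefix "1100" already present; 7 new (0, 1, 0, 1, 1, 1, 1)
  "1010" → prefix "1010" already present; 0 new (none)
  "11001" → prefix "11001" already present; 0 new (none)
  "0100000110" → prefix "010000011" already present; 1 new (0)
  "00010000011" → prefix "000100000" already present; 2 new (1, 1)
  "10101010" → prefix "10101" already present; 3 new (0, 1, 0)
  "110100" → prefix "110100" already present; 0 new (none)
  "10101100001" → prefix "1010110" already present; 4 new (0, 0, 0, 1)
  "110111011" → prefix "11011" already present; 4 new (1, 0, 1, 1)
Total nodes = 11 + 10 + 5 + 10 + 6 + 10 + 3 + 3 + 5 + 0 + 7 + 7 + 0 + 0 + 1 + 2 + 3 + 0 + 4 + 4 = 91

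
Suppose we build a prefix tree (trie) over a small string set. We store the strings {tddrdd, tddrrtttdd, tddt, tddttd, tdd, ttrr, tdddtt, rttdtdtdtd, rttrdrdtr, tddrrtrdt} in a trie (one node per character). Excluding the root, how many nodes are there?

40

Trace insertions, counting only characters that open a new branch:
  "tddrdd" → 6 new (t, d, d, r, d, d)
  "tddrrtttdd" → prefix "tddr" already present; 6 new (r, t, t, t, d, d)
  "tddt" → prefix "tdd" already present; 1 new (t)
  "tddttd" → prefix "tddt" already present; 2 new (t, d)
  "tdd" → prefix "tdd" already present; 0 new (none)
  "ttrr" → prefix "t" already present; 3 new (t, r, r)
  "tdddtt" → prefix "tdd" already present; 3 new (d, t, t)
  "rttdtdtdtd" → 10 new (r, t, t, d, t, d, t, d, t, d)
  "rttrdrdtr" → prefix "rtt" already present; 6 new (r, d, r, d, t, r)
  "tddrrtrdt" → prefix "tddrrt" already present; 3 new (r, d, t)
Total nodes = 6 + 6 + 1 + 2 + 0 + 3 + 3 + 10 + 6 + 3 = 40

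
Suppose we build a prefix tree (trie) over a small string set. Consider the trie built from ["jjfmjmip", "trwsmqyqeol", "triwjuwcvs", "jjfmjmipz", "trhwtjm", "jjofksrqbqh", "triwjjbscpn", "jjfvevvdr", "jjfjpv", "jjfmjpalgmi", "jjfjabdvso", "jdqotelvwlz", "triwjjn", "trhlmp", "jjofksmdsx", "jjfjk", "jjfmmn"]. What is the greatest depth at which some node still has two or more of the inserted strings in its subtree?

Look for the deepest trie node that still has at least two words in its subtree.
"jjfmjmip" and "jjfmjmipz" agree on "jjfmjmip" (8 characters) before diverging; nothing deeper is shared.
Longest shared-prefix length: 8

8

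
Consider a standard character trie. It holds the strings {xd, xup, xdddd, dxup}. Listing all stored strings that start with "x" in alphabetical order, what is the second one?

Words with prefix "x", in lexicographic order: "xd", "xdddd", "xup"
Position 2: xdddd

xdddd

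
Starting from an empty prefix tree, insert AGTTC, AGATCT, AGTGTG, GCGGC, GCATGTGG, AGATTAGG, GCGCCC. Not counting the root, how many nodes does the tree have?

30

Count nodes per top-level branch (shared prefixes stored once):
  'A'-branch (AGATCT, AGATTAGG, AGTGTG, AGTTC): 16 nodes
  'G'-branch (GCATGTGG, GCGCCC, GCGGC): 14 nodes
Sum: 30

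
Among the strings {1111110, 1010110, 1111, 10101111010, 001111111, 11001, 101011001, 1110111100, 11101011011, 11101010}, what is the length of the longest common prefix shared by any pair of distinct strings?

7

The deepest shared node is where two words last agree before diverging.
e.g. "1010110" and "101011001" share the prefix "1010110" of length 7; no pair shares a longer one.
Longest shared-prefix length: 7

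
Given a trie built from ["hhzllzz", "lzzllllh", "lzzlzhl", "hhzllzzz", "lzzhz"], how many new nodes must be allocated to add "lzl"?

"lz" is already a path in the trie; the remaining "l" must be added.
So 3 − 2 = 1 new nodes.

1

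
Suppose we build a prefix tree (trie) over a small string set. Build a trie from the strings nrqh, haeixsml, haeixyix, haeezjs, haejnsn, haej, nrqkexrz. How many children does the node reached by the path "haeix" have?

2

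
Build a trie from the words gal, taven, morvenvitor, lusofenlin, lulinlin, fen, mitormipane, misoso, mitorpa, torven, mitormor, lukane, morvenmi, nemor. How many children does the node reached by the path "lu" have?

The children of the "lu" node are the distinct next characters among strings starting with "lu".
Distinct next characters after "lu": k, l, s.
That node has 3 child edges.

3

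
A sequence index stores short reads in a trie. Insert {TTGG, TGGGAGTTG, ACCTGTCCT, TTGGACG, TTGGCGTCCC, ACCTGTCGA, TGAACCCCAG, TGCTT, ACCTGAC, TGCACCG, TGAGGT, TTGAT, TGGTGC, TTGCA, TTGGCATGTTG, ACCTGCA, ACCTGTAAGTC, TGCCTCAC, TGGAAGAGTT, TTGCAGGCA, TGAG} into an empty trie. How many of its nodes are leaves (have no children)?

18

A leaf is a node with no children — equivalently, the end of a word that is not a proper prefix of any other stored word.
Those words: "ACCTGAC", "ACCTGCA", "ACCTGTAAGTC", "ACCTGTCCT", "ACCTGTCGA", "TGAACCCCAG", "TGAGGT", "TGCACCG", "TGCCTCAC", "TGCTT", "TGGAAGAGTT", "TGGGAGTTG", "TGGTGC", "TTGAT", "TTGCAGGCA", "TTGGACG", "TTGGCATGTTG", "TTGGCGTCCC"
Leaf count: 18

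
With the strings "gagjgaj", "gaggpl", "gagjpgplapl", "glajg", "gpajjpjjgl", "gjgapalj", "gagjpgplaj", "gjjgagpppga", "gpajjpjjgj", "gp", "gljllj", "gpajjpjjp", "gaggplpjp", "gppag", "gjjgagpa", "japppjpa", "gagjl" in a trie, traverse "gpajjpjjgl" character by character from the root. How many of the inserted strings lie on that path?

2

Traverse "gpajjpjjgl" character by character; count nodes along the way that are marked as word ends.
Prefixes of the query that are stored words: "gp", "gpajjpjjgl"
Count: 2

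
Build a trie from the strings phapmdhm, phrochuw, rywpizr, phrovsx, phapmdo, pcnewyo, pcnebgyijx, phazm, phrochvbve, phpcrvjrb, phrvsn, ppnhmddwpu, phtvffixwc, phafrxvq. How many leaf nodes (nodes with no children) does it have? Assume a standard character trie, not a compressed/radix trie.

14

A leaf is a node with no children — equivalently, the end of a word that is not a proper prefix of any other stored word.
Those words: "pcnebgyijx", "pcnewyo", "phafrxvq", "phapmdhm", "phapmdo", "phazm", "phpcrvjrb", "phrochuw", "phrochvbve", "phrovsx", "phrvsn", "phtvffixwc", "ppnhmddwpu", "rywpizr"
Leaf count: 14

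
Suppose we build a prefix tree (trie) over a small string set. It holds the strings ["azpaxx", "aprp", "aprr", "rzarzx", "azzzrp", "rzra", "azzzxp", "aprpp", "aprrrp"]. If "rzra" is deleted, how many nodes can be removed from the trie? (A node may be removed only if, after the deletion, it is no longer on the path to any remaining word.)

After clearing the end-marker at "rzra", prune upward until reaching a node still needed by another word.
The suffix "ra" (2 nodes) is used only by "rzra"; the node for "rz" still has the child "a", so pruning stops there.
Nodes removed: 2

2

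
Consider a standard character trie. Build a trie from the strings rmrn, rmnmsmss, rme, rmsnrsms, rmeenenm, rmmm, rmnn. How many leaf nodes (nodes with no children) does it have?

6

A leaf is a node with no children — equivalently, the end of a word that is not a proper prefix of any other stored word.
Those words: "rmeenenm", "rmmm", "rmnmsmss", "rmnn", "rmrn", "rmsnrsms"
Leaf count: 6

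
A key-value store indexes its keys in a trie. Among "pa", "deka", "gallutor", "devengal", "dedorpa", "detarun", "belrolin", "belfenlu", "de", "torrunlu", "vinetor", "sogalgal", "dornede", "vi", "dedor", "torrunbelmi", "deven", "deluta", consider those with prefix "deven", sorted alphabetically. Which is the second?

Filter for "deven…" and sort: "deven", "devengal"
Position 2: devengal

devengal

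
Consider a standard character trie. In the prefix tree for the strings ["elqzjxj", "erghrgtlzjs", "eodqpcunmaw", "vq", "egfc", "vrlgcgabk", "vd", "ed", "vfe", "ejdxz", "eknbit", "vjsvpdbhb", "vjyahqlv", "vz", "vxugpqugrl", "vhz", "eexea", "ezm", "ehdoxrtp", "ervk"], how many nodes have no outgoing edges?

20

Leaves are exactly the stored words that no other stored word extends.
Those words: "ed", "eexea", "egfc", "ehdoxrtp", "ejdxz", "eknbit", "elqzjxj", "eodqpcunmaw", "erghrgtlzjs", "ervk", "ezm", "vd", "vfe", "vhz", "vjsvpdbhb", "vjyahqlv", "vq", "vrlgcgabk", "vxugpqugrl", "vz"
Leaf count: 20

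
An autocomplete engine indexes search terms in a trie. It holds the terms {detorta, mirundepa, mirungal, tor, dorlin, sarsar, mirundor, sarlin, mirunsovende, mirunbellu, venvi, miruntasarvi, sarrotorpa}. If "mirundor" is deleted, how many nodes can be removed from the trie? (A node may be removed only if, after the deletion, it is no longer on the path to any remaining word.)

After clearing the end-marker at "mirundor", prune upward until reaching a node still needed by another word.
The suffix "or" (2 nodes) is used only by "mirundor"; the node for "mirund" still has the child "e", so pruning stops there.
Nodes removed: 2

2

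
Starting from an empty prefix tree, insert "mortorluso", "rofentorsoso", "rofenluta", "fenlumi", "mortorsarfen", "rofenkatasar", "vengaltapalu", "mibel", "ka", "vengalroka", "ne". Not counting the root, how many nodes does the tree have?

Count nodes per top-level branch (shared prefixes stored once):
  'f'-branch (fenlumi): 7 nodes
  'k'-branch (ka): 2 nodes
  'm'-branch (mibel, mortorluso, mortorsarfen): 20 nodes
  'n'-branch (ne): 2 nodes
  'r'-branch (rofenkatasar, rofenluta, rofentorsoso): 23 nodes
  'v'-branch (vengalroka, vengaltapalu): 16 nodes
Sum: 70

70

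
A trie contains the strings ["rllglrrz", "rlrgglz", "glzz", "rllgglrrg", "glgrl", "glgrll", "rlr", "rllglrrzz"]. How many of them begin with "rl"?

Filter for entries beginning with "rl":
Matches: "rllgglrrg", "rllglrrz", "rllglrrzz", "rlr", "rlrgglz"
Count: 5

5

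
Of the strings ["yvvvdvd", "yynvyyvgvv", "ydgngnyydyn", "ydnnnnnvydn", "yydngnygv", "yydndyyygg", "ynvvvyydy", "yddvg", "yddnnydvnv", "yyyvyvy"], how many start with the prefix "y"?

Walk to "y"; the words in its subtree are exactly those with that prefix.
Matches: "yddnnydvnv", "yddvg", "ydgngnyydyn", "ydnnnnnvydn", "ynvvvyydy", "yvvvdvd", "yydndyyygg", "yydngnygv", "yynvyyvgvv", "yyyvyvy"
Count: 10

10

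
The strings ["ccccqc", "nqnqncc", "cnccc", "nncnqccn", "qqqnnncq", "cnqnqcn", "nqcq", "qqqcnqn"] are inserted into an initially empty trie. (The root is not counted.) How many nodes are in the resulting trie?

43

For each word, the new-node count is its length minus the longest prefix already in the trie:
  "ccccqc" → 6 new (c, c, c, c, q, c)
  "nqnqncc" → 7 new (n, q, n, q, n, c, c)
  "cnccc" → prefix "c" already present; 4 new (n, c, c, c)
  "nncnqccn" → prefix "n" already present; 7 new (n, c, n, q, c, c, n)
  "qqqnnncq" → 8 new (q, q, q, n, n, n, c, q)
  "cnqnqcn" → prefix "cn" already present; 5 new (q, n, q, c, n)
  "nqcq" → prefix "nq" already present; 2 new (c, q)
  "qqqcnqn" → prefix "qqq" already present; 4 new (c, n, q, n)
Total nodes = 6 + 7 + 4 + 7 + 8 + 5 + 2 + 4 = 43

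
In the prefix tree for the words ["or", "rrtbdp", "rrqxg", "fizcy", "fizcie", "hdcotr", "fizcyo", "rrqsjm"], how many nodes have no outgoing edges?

A leaf is a node with no children — equivalently, the end of a word that is not a proper prefix of any other stored word.
Those words: "fizcie", "fizcyo", "hdcotr", "or", "rrqsjm", "rrqxg", "rrtbdp"
Leaf count: 7

7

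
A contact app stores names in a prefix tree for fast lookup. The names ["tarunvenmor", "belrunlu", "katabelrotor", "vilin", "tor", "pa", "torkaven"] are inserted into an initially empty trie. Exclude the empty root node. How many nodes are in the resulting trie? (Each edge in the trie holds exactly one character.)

Trace insertions, counting only characters that open a new branch:
  "tarunvenmor" → 11 new (t, a, r, u, n, v, e, n, m, o, r)
  "belrunlu" → 8 new (b, e, l, r, u, n, l, u)
  "katabelrotor" → 12 new (k, a, t, a, b, e, l, r, o, t, o, r)
  "vilin" → 5 new (v, i, l, i, n)
  "tor" → prefix "t" already present; 2 new (o, r)
  "pa" → 2 new (p, a)
  "torkaven" → prefix "tor" already present; 5 new (k, a, v, e, n)
Total nodes = 11 + 8 + 12 + 5 + 2 + 2 + 5 = 45

45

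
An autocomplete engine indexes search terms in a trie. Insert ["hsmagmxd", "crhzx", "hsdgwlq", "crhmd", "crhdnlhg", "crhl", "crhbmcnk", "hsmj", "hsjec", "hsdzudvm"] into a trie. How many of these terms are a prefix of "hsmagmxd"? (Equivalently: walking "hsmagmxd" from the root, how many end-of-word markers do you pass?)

1

Walk "hsmagmxd" from the root; an end-of-word marker is hit whenever a stored word is a prefix of "hsmagmxd".
Prefixes of the query that are stored words: "hsmagmxd"
Count: 1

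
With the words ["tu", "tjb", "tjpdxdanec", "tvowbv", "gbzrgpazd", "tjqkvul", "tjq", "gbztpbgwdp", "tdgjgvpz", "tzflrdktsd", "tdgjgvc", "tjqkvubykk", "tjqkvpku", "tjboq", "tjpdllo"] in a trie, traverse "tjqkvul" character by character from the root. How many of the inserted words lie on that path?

2

Check each prefix of "tjqkvul" against the stored set — each match is an end-marker on the path.
Prefixes of the query that are stored words: "tjq", "tjqkvul"
Count: 2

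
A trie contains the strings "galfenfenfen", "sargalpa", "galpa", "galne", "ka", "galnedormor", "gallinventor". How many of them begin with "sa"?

1

Walk to "sa"; the words in its subtree are exactly those with that prefix.
Words under "sa": sargalpa
Count: 1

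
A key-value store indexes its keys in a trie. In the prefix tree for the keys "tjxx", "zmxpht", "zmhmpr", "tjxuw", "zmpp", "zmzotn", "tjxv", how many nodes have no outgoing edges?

Leaves are exactly the stored words that no other stored word extends.
Those words: "tjxuw", "tjxv", "tjxx", "zmhmpr", "zmpp", "zmxpht", "zmzotn"
Leaf count: 7

7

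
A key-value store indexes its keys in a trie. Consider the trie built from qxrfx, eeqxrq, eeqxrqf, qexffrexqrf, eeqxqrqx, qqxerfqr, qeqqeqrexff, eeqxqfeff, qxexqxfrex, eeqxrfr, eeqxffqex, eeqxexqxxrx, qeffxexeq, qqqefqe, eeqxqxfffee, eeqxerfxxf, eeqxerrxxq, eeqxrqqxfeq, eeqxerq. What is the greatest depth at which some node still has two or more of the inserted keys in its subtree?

Equivalently: take the maximum, over all pairs, of their longest common prefix length.
e.g. "eeqxerfxxf" and "eeqxerq" share the prefix "eeqxer" of length 6; no pair shares a longer one.
Longest shared-prefix length: 6

6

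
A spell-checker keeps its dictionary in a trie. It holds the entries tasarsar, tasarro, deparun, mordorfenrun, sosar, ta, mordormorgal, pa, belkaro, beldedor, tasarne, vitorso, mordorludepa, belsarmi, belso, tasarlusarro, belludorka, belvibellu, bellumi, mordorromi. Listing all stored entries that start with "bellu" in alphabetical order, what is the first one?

DFS of the "bellu" subtree visits, in order: "belludorka", "bellumi"
The 1st is belludorka.

belludorka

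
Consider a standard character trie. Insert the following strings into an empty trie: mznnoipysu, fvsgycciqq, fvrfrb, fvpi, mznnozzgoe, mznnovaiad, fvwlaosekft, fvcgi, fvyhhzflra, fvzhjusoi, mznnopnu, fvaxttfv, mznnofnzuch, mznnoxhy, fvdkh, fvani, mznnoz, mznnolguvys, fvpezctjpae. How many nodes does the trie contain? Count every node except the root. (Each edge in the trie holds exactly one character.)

Insert word by word; a character creates a node only if that edge doesn't already exist:
  "mznnoipysu" → 10 new (m, z, n, n, o, i, p, y, s, u)
  "fvsgycciqq" → 10 new (f, v, s, g, y, c, c, i, q, q)
  "fvrfrb" → prefix "fv" already present; 4 new (r, f, r, b)
  "fvpi" → prefix "fv" already present; 2 new (p, i)
  "mznnozzgoe" → prefix "mznno" already present; 5 new (z, z, g, o, e)
  "mznnovaiad" → prefix "mznno" already present; 5 new (v, a, i, a, d)
  "fvwlaosekft" → prefix "fv" already present; 9 new (w, l, a, o, s, e, k, f, t)
  "fvcgi" → prefix "fv" already present; 3 new (c, g, i)
  "fvyhhzflra" → prefix "fv" already present; 8 new (y, h, h, z, f, l, r, a)
  "fvzhjusoi" → prefix "fv" already present; 7 new (z, h, j, u, s, o, i)
  "mznnopnu" → prefix "mznno" already present; 3 new (p, n, u)
  "fvaxttfv" → prefix "fv" already present; 6 new (a, x, t, t, f, v)
  "mznnofnzuch" → prefix "mznno" already present; 6 new (f, n, z, u, c, h)
  "mznnoxhy" → prefix "mznno" already present; 3 new (x, h, y)
  "fvdkh" → prefix "fv" already present; 3 new (d, k, h)
  "fvani" → prefix "fva" already present; 2 new (n, i)
  "mznnoz" → prefix "mznnoz" already present; 0 new (none)
  "mznnolguvys" → prefix "mznno" already present; 6 new (l, g, u, v, y, s)
  "fvpezctjpae" → prefix "fvp" already present; 8 new (e, z, c, t, j, p, a, e)
Total nodes = 10 + 10 + 4 + 2 + 5 + 5 + 9 + 3 + 8 + 7 + 3 + 6 + 6 + 3 + 3 + 2 + 0 + 6 + 8 = 100

100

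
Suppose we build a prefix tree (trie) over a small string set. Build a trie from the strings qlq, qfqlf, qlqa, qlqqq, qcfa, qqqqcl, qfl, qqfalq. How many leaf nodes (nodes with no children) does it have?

Leaves are exactly the stored words that no other stored word extends.
Those words: "qcfa", "qfl", "qfqlf", "qlqa", "qlqqq", "qqfalq", "qqqqcl"
Leaf count: 7

7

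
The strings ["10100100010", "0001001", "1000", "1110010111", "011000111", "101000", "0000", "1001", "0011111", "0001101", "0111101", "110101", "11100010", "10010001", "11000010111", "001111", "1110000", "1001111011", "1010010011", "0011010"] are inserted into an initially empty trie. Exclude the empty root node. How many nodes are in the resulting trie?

83

Trace insertions, counting only characters that open a new branch:
  "10100100010" → 11 new (1, 0, 1, 0, 0, 1, 0, 0, 0, 1, 0)
  "0001001" → 7 new (0, 0, 0, 1, 0, 0, 1)
  "1000" → prefix "10" already present; 2 new (0, 0)
  "1110010111" → prefix "1" already present; 9 new (1, 1, 0, 0, 1, 0, 1, 1, 1)
  "011000111" → prefix "0" already present; 8 new (1, 1, 0, 0, 0, 1, 1, 1)
  "101000" → prefix "10100" already present; 1 new (0)
  "0000" → prefix "000" already present; 1 new (0)
  "1001" → prefix "100" already present; 1 new (1)
  "0011111" → prefix "00" already present; 5 new (1, 1, 1, 1, 1)
  "0001101" → prefix "0001" already present; 3 new (1, 0, 1)
  "0111101" → prefix "011" already present; 4 new (1, 1, 0, 1)
  "110101" → prefix "11" already present; 4 new (0, 1, 0, 1)
  "11100010" → prefix "11100" already present; 3 new (0, 1, 0)
  "10010001" → prefix "1001" already present; 4 new (0, 0, 0, 1)
  "11000010111" → prefix "110" already present; 8 new (0, 0, 0, 1, 0, 1, 1, 1)
  "001111" → prefix "001111" already present; 0 new (none)
  "1110000" → prefix "111000" already present; 1 new (0)
  "1001111011" → prefix "1001" already present; 6 new (1, 1, 1, 0, 1, 1)
  "1010010011" → prefix "10100100" already present; 2 new (1, 1)
  "0011010" → prefix "0011" already present; 3 new (0, 1, 0)
Total nodes = 11 + 7 + 2 + 9 + 8 + 1 + 1 + 1 + 5 + 3 + 4 + 4 + 3 + 4 + 8 + 0 + 1 + 6 + 2 + 3 = 83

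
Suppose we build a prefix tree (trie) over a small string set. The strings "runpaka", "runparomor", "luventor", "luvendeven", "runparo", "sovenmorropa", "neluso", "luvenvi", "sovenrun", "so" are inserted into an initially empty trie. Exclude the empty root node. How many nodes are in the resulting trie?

For each word, the new-node count is its length minus the longest prefix already in the trie:
  "runpaka" → 7 new (r, u, n, p, a, k, a)
  "runparomor" → prefix "runpa" already present; 5 new (r, o, m, o, r)
  "luventor" → 8 new (l, u, v, e, n, t, o, r)
  "luvendeven" → prefix "luven" already present; 5 new (d, e, v, e, n)
  "runparo" → prefix "runparo" already present; 0 new (none)
  "sovenmorropa" → 12 new (s, o, v, e, n, m, o, r, r, o, p, a)
  "neluso" → 6 new (n, e, l, u, s, o)
  "luvenvi" → prefix "luven" already present; 2 new (v, i)
  "sovenrun" → prefix "soven" already present; 3 new (r, u, n)
  "so" → prefix "so" already present; 0 new (none)
Total nodes = 7 + 5 + 8 + 5 + 0 + 12 + 6 + 2 + 3 + 0 = 48

48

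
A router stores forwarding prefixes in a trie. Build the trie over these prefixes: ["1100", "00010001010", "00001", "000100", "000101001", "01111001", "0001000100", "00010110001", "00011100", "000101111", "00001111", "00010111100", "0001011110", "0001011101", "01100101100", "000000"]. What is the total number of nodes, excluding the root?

Insert word by word; a character creates a node only if that edge doesn't already exist:
  "1100" → 4 new (1, 1, 0, 0)
  "00010001010" → 11 new (0, 0, 0, 1, 0, 0, 0, 1, 0, 1, 0)
  "00001" → prefix "000" already present; 2 new (0, 1)
  "000100" → prefix "000100" already present; 0 new (none)
  "000101001" → prefix "00010" already present; 4 new (1, 0, 0, 1)
  "01111001" → prefix "0" already present; 7 new (1, 1, 1, 1, 0, 0, 1)
  "0001000100" → prefix "000100010" already present; 1 new (0)
  "00010110001" → prefix "000101" already present; 5 new (1, 0, 0, 0, 1)
  "00011100" → prefix "0001" already present; 4 new (1, 1, 0, 0)
  "000101111" → prefix "0001011" already present; 2 new (1, 1)
  "00001111" → prefix "00001" already present; 3 new (1, 1, 1)
  "00010111100" → prefix "000101111" already present; 2 new (0, 0)
  "0001011110" → prefix "0001011110" already present; 0 new (none)
  "0001011101" → prefix "00010111" already present; 2 new (0, 1)
  "01100101100" → prefix "011" already present; 8 new (0, 0, 1, 0, 1, 1, 0, 0)
  "000000" → prefix "0000" already present; 2 new (0, 0)
Total nodes = 4 + 11 + 2 + 0 + 4 + 7 + 1 + 5 + 4 + 2 + 3 + 2 + 0 + 2 + 8 + 2 = 57

57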